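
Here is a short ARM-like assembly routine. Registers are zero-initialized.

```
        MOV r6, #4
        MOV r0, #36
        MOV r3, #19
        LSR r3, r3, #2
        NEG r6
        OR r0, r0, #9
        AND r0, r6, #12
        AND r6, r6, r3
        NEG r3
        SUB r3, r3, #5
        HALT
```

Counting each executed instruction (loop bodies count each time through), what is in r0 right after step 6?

after MOV r6, #4: r6=4
after MOV r0, #36: r0=36
after MOV r3, #19: r3=19
after LSR r3, r3, #2: r3=19>>2=4
after NEG r6: r6=-(4)=-4
after OR r0, r0, #9: r0=36|9=45
After step 6: r0 = 45.

45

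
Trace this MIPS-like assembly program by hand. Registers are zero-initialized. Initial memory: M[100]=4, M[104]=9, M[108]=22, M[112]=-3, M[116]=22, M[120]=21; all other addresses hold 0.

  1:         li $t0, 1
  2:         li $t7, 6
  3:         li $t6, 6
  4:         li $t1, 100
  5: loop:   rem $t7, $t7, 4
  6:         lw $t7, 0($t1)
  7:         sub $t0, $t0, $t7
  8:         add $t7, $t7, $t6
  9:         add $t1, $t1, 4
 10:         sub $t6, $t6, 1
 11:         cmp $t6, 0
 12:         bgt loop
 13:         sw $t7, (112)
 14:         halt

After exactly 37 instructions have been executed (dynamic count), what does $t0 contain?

li $t0, 1 → $t0=1
li $t7, 6 → $t7=6
li $t6, 6 → $t6=6
li $t1, 100 → $t1=100
rem $t7, $t7, 4 → $t7=6%4=2
lw $t7, 0($t1) → $t7=M[100]=4
sub $t0, $t0, $t7 → $t0=1-4=-3
add $t7, $t7, $t6 → $t7=4+6=10
add $t1, $t1, 4 → $t1=100+4=104
sub $t6, $t6, 1 → $t6=6-1=5
cmp $t6, 0  (cmp 5,0)
bgt loop: taken
rem $t7, $t7, 4 → $t7=10%4=2
lw $t7, 0($t1) → $t7=M[104]=9
sub $t0, $t0, $t7 → $t0=(-3)-9=-12
add $t7, $t7, $t6 → $t7=9+5=14
add $t1, $t1, 4 → $t1=104+4=108
sub $t6, $t6, 1 → $t6=5-1=4
cmp $t6, 0  (cmp 4,0)
bgt loop: taken
rem $t7, $t7, 4 → $t7=14%4=2
lw $t7, 0($t1) → $t7=M[108]=22
sub $t0, $t0, $t7 → $t0=(-12)-22=-34
add $t7, $t7, $t6 → $t7=22+4=26
add $t1, $t1, 4 → $t1=108+4=112
sub $t6, $t6, 1 → $t6=4-1=3
cmp $t6, 0  (cmp 3,0)
bgt loop: taken
rem $t7, $t7, 4 → $t7=26%4=2
lw $t7, 0($t1) → $t7=M[112]=-3
sub $t0, $t0, $t7 → $t0=(-34)-(-3)=-31
add $t7, $t7, $t6 → $t7=(-3)+3=0
add $t1, $t1, 4 → $t1=112+4=116
sub $t6, $t6, 1 → $t6=3-1=2
cmp $t6, 0  (cmp 2,0)
bgt loop: taken
rem $t7, $t7, 4 → $t7=0%4=0
After step 37: $t0 = -31.

-31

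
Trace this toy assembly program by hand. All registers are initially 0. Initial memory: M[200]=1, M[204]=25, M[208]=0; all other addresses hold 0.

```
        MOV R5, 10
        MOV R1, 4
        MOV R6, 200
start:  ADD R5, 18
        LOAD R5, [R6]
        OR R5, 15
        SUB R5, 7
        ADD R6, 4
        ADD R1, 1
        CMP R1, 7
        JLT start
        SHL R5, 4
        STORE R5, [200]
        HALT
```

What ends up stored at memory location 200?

128

R5=10
R1=4
R6=200
R5=10+18=28
R5=M[200]=1
R5=1|15=15
R5=15-7=8
R6=200+4=204
R1=4+1=5
CMP R1, 7  (cmp 5,7)
JLT start: taken
R5=8+18=26
R5=M[204]=25
R5=25|15=31
R5=31-7=24
R6=204+4=208
R1=5+1=6
CMP R1, 7  (cmp 6,7)
JLT start: taken
R5=24+18=42
R5=M[208]=0
R5=0|15=15
R5=15-7=8
R6=208+4=212
R1=6+1=7
CMP R1, 7  (cmp 7,7)
JLT start: not taken
R5=8<<4=128
STORE R5, [200] → M[200]=128
halt.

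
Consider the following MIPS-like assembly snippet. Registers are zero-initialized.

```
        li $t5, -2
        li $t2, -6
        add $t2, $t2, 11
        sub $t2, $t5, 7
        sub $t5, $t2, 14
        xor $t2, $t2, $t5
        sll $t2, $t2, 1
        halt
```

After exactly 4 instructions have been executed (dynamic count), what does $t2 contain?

li $t5, -2 → $t5=-2
li $t2, -6 → $t2=-6
add $t2, $t2, 11 → $t2=(-6)+11=5
sub $t2, $t5, 7 → $t2=(-2)-7=-9
After step 4: $t2 = -9.

-9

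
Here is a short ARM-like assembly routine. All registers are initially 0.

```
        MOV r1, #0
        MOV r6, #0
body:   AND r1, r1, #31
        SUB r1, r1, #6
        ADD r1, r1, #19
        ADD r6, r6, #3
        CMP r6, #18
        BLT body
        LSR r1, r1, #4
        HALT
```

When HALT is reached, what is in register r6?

after MOV r1, #0: r1=0
after MOV r6, #0: r6=0
after AND r1, r1, #31: r1=0&31=0
after SUB r1, r1, #6: r1=0-6=-6
after ADD r1, r1, #19: r1=(-6)+19=13
after ADD r6, r6, #3: r6=0+3=3
CMP r6, #18  (cmp 3,18)
BLT body: taken
after AND r1, r1, #31: r1=13&31=13
after SUB r1, r1, #6: r1=13-6=7
after ADD r1, r1, #19: r1=7+19=26
after ADD r6, r6, #3: r6=3+3=6
CMP r6, #18  (cmp 6,18)
BLT body: taken
after AND r1, r1, #31: r1=26&31=26
after SUB r1, r1, #6: r1=26-6=20
after ADD r1, r1, #19: r1=20+19=39
after ADD r6, r6, #3: r6=6+3=9
CMP r6, #18  (cmp 9,18)
BLT body: taken
after AND r1, r1, #31: r1=39&31=7
after SUB r1, r1, #6: r1=7-6=1
after ADD r1, r1, #19: r1=1+19=20
after ADD r6, r6, #3: r6=9+3=12
CMP r6, #18  (cmp 12,18)
BLT body: taken
after AND r1, r1, #31: r1=20&31=20
after SUB r1, r1, #6: r1=20-6=14
after ADD r1, r1, #19: r1=14+19=33
after ADD r6, r6, #3: r6=12+3=15
CMP r6, #18  (cmp 15,18)
BLT body: taken
after AND r1, r1, #31: r1=33&31=1
after SUB r1, r1, #6: r1=1-6=-5
after ADD r1, r1, #19: r1=(-5)+19=14
after ADD r6, r6, #3: r6=15+3=18
CMP r6, #18  (cmp 18,18)
BLT body: not taken
after LSR r1, r1, #4: r1=14>>4=0
halt.

18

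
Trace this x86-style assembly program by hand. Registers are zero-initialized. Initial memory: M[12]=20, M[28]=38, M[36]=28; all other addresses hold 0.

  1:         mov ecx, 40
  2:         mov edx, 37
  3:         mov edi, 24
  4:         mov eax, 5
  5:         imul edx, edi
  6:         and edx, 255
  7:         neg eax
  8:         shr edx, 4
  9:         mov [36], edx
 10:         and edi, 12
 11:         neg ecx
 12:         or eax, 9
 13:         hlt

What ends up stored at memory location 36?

7

after mov ecx, 40: ecx=40
after mov edx, 37: edx=37
after mov edi, 24: edi=24
after mov eax, 5: eax=5
after imul edx, edi: edx=37*24=888
after and edx, 255: edx=888&255=120
after neg eax: eax=-(5)=-5
after shr edx, 4: edx=120>>4=7
mov [36], edx → M[36]=7
after and edi, 12: edi=24&12=8
after neg ecx: ecx=-(40)=-40
after or eax, 9: eax=(-5)|9=-5
halt.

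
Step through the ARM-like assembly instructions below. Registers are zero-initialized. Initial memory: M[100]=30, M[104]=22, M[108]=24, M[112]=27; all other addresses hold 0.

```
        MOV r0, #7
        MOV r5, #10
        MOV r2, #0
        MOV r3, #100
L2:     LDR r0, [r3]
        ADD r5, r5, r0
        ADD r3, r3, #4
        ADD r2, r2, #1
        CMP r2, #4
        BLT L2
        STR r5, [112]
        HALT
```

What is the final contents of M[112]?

113

after MOV r0, #7: r0=7
after MOV r5, #10: r5=10
after MOV r2, #0: r2=0
after MOV r3, #100: r3=100
after LDR r0, [r3]: r0=M[100]=30
after ADD r5, r5, r0: r5=10+30=40
after ADD r3, r3, #4: r3=100+4=104
after ADD r2, r2, #1: r2=0+1=1
CMP r2, #4  (cmp 1,4)
BLT L2: taken
after LDR r0, [r3]: r0=M[104]=22
after ADD r5, r5, r0: r5=40+22=62
after ADD r3, r3, #4: r3=104+4=108
after ADD r2, r2, #1: r2=1+1=2
CMP r2, #4  (cmp 2,4)
BLT L2: taken
after LDR r0, [r3]: r0=M[108]=24
after ADD r5, r5, r0: r5=62+24=86
after ADD r3, r3, #4: r3=108+4=112
after ADD r2, r2, #1: r2=2+1=3
CMP r2, #4  (cmp 3,4)
BLT L2: taken
after LDR r0, [r3]: r0=M[112]=27
after ADD r5, r5, r0: r5=86+27=113
after ADD r3, r3, #4: r3=112+4=116
after ADD r2, r2, #1: r2=3+1=4
CMP r2, #4  (cmp 4,4)
BLT L2: not taken
STR r5, [112] → M[112]=113
halt.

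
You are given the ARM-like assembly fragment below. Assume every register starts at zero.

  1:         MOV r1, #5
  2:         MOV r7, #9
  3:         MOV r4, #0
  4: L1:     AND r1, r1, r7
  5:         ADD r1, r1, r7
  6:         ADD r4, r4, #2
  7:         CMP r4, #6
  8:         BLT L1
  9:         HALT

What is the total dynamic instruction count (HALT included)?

19

after MOV r1, #5: r1=5
after MOV r7, #9: r7=9
after MOV r4, #0: r4=0
after AND r1, r1, r7: r1=5&9=1
after ADD r1, r1, r7: r1=1+9=10
after ADD r4, r4, #2: r4=0+2=2
CMP r4, #6  (cmp 2,6)
BLT L1: taken
after AND r1, r1, r7: r1=10&9=8
after ADD r1, r1, r7: r1=8+9=17
after ADD r4, r4, #2: r4=2+2=4
CMP r4, #6  (cmp 4,6)
BLT L1: taken
after AND r1, r1, r7: r1=17&9=1
after ADD r1, r1, r7: r1=1+9=10
after ADD r4, r4, #2: r4=4+2=6
CMP r4, #6  (cmp 6,6)
BLT L1: not taken
halt.
Total executed instructions: 19.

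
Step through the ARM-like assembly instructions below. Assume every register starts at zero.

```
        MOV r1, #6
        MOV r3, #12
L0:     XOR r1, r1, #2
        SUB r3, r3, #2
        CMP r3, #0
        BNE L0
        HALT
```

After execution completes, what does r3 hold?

0

r1=6
r3=12
r1=6^2=4
r3=12-2=10
CMP r3, #0  (cmp 10,0)
BNE L0: taken
r1=4^2=6
r3=10-2=8
CMP r3, #0  (cmp 8,0)
BNE L0: taken
r1=6^2=4
r3=8-2=6
CMP r3, #0  (cmp 6,0)
BNE L0: taken
r1=4^2=6
r3=6-2=4
CMP r3, #0  (cmp 4,0)
BNE L0: taken
r1=6^2=4
r3=4-2=2
CMP r3, #0  (cmp 2,0)
BNE L0: taken
r1=4^2=6
r3=2-2=0
CMP r3, #0  (cmp 0,0)
BNE L0: not taken
halt.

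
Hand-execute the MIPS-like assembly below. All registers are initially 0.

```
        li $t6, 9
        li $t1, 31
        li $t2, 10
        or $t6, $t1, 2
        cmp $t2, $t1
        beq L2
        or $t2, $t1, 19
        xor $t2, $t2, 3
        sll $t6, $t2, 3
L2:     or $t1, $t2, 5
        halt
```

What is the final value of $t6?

224

li $t6, 9 → $t6=9
li $t1, 31 → $t1=31
li $t2, 10 → $t2=10
or $t6, $t1, 2 → $t6=31|2=31
cmp $t2, $t1  (cmp 10,31)
beq L2: not taken
or $t2, $t1, 19 → $t2=31|19=31
xor $t2, $t2, 3 → $t2=31^3=28
sll $t6, $t2, 3 → $t6=28<<3=224
or $t1, $t2, 5 → $t1=28|5=29
halt.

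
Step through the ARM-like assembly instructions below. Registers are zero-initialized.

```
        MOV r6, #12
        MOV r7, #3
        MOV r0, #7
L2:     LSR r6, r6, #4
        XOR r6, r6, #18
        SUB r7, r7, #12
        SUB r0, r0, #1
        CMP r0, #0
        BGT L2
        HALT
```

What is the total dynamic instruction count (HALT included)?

r6=12
r7=3
r0=7
r6=12>>4=0
r6=0^18=18
r7=3-12=-9
r0=7-1=6
CMP r0, #0  (cmp 6,0)
BGT L2: taken
r6=18>>4=1
r6=1^18=19
r7=(-9)-12=-21
r0=6-1=5
CMP r0, #0  (cmp 5,0)
BGT L2: taken
r6=19>>4=1
r6=1^18=19
r7=(-21)-12=-33
r0=5-1=4
CMP r0, #0  (cmp 4,0)
BGT L2: taken
r6=19>>4=1
r6=1^18=19
r7=(-33)-12=-45
r0=4-1=3
CMP r0, #0  (cmp 3,0)
BGT L2: taken
r6=19>>4=1
r6=1^18=19
r7=(-45)-12=-57
r0=3-1=2
CMP r0, #0  (cmp 2,0)
BGT L2: taken
r6=19>>4=1
r6=1^18=19
r7=(-57)-12=-69
r0=2-1=1
CMP r0, #0  (cmp 1,0)
BGT L2: taken
r6=19>>4=1
r6=1^18=19
r7=(-69)-12=-81
r0=1-1=0
CMP r0, #0  (cmp 0,0)
BGT L2: not taken
halt.
Total executed instructions: 46.

46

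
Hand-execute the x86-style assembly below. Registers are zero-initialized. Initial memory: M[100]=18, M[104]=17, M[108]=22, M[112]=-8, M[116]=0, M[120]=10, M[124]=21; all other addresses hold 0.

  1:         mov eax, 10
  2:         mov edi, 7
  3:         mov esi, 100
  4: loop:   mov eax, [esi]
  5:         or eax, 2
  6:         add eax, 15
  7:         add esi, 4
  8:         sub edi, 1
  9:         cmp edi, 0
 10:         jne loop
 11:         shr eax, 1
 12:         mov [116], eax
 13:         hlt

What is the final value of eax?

eax=10
edi=7
esi=100
eax=M[100]=18
eax=18|2=18
eax=18+15=33
esi=100+4=104
edi=7-1=6
cmp edi, 0  (cmp 6,0)
jne loop: taken
eax=M[104]=17
eax=17|2=19
eax=19+15=34
esi=104+4=108
edi=6-1=5
cmp edi, 0  (cmp 5,0)
jne loop: taken
eax=M[108]=22
eax=22|2=22
eax=22+15=37
esi=108+4=112
edi=5-1=4
cmp edi, 0  (cmp 4,0)
jne loop: taken
eax=M[112]=-8
eax=(-8)|2=-6
eax=(-6)+15=9
esi=112+4=116
edi=4-1=3
cmp edi, 0  (cmp 3,0)
jne loop: taken
eax=M[116]=0
eax=0|2=2
eax=2+15=17
esi=116+4=120
edi=3-1=2
cmp edi, 0  (cmp 2,0)
jne loop: taken
eax=M[120]=10
eax=10|2=10
eax=10+15=25
esi=120+4=124
edi=2-1=1
cmp edi, 0  (cmp 1,0)
jne loop: taken
eax=M[124]=21
eax=21|2=23
eax=23+15=38
esi=124+4=128
edi=1-1=0
cmp edi, 0  (cmp 0,0)
jne loop: not taken
eax=38>>1=19
mov [116], eax → M[116]=19
halt.

19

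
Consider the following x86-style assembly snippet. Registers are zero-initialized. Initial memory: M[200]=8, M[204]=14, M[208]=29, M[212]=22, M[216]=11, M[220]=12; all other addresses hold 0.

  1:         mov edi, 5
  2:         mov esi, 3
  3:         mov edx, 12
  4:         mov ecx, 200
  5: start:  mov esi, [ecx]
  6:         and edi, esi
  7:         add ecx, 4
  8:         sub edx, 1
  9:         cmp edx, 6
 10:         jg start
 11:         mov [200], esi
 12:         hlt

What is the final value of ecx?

224

mov edi, 5 → edi=5
mov esi, 3 → esi=3
mov edx, 12 → edx=12
mov ecx, 200 → ecx=200
mov esi, [ecx] → esi=M[200]=8
and edi, esi → edi=5&8=0
add ecx, 4 → ecx=200+4=204
sub edx, 1 → edx=12-1=11
cmp edx, 6  (cmp 11,6)
jg start: taken
mov esi, [ecx] → esi=M[204]=14
and edi, esi → edi=0&14=0
add ecx, 4 → ecx=204+4=208
sub edx, 1 → edx=11-1=10
cmp edx, 6  (cmp 10,6)
jg start: taken
mov esi, [ecx] → esi=M[208]=29
and edi, esi → edi=0&29=0
add ecx, 4 → ecx=208+4=212
sub edx, 1 → edx=10-1=9
cmp edx, 6  (cmp 9,6)
jg start: taken
mov esi, [ecx] → esi=M[212]=22
and edi, esi → edi=0&22=0
add ecx, 4 → ecx=212+4=216
sub edx, 1 → edx=9-1=8
cmp edx, 6  (cmp 8,6)
jg start: taken
mov esi, [ecx] → esi=M[216]=11
and edi, esi → edi=0&11=0
add ecx, 4 → ecx=216+4=220
sub edx, 1 → edx=8-1=7
cmp edx, 6  (cmp 7,6)
jg start: taken
mov esi, [ecx] → esi=M[220]=12
and edi, esi → edi=0&12=0
add ecx, 4 → ecx=220+4=224
sub edx, 1 → edx=7-1=6
cmp edx, 6  (cmp 6,6)
jg start: not taken
mov [200], esi → M[200]=12
halt.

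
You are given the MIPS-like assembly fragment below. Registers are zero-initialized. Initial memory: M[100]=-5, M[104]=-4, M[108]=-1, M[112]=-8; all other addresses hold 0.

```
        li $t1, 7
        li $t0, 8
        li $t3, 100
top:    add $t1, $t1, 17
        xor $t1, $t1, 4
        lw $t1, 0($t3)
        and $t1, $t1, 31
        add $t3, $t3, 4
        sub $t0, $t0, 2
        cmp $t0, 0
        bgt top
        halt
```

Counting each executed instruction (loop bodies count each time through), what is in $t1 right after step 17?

28

after li $t1, 7: $t1=7
after li $t0, 8: $t0=8
after li $t3, 100: $t3=100
after add $t1, $t1, 17: $t1=7+17=24
after xor $t1, $t1, 4: $t1=24^4=28
after lw $t1, 0($t3): $t1=M[100]=-5
after and $t1, $t1, 31: $t1=(-5)&31=27
after add $t3, $t3, 4: $t3=100+4=104
after sub $t0, $t0, 2: $t0=8-2=6
cmp $t0, 0  (cmp 6,0)
bgt top: taken
after add $t1, $t1, 17: $t1=27+17=44
after xor $t1, $t1, 4: $t1=44^4=40
after lw $t1, 0($t3): $t1=M[104]=-4
after and $t1, $t1, 31: $t1=(-4)&31=28
after add $t3, $t3, 4: $t3=104+4=108
after sub $t0, $t0, 2: $t0=6-2=4
After step 17: $t1 = 28.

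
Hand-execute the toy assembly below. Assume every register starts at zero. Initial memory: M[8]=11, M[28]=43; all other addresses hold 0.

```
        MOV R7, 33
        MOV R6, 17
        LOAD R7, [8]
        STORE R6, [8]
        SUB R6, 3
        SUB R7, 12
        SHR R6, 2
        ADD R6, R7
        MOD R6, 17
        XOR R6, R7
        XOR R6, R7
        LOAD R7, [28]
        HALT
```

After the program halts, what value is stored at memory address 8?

17

R7=33
R6=17
R7=M[8]=11
STORE R6, [8] → M[8]=17
R6=17-3=14
R7=11-12=-1
R6=14>>2=3
R6=3+(-1)=2
R6=2%17=2
R6=2^(-1)=-3
R6=(-3)^(-1)=2
R7=M[28]=43
halt.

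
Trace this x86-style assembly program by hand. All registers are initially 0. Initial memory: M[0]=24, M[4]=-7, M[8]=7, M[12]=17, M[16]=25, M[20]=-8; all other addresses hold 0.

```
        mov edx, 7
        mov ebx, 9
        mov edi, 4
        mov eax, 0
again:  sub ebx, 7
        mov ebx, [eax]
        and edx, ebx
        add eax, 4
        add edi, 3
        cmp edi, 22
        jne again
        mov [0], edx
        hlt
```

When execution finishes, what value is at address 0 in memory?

edx=7
ebx=9
edi=4
eax=0
ebx=9-7=2
ebx=M[0]=24
edx=7&24=0
eax=0+4=4
edi=4+3=7
cmp edi, 22  (cmp 7,22)
jne again: taken
ebx=24-7=17
ebx=M[4]=-7
edx=0&(-7)=0
eax=4+4=8
edi=7+3=10
cmp edi, 22  (cmp 10,22)
jne again: taken
ebx=(-7)-7=-14
ebx=M[8]=7
edx=0&7=0
eax=8+4=12
edi=10+3=13
cmp edi, 22  (cmp 13,22)
jne again: taken
ebx=7-7=0
ebx=M[12]=17
edx=0&17=0
eax=12+4=16
edi=13+3=16
cmp edi, 22  (cmp 16,22)
jne again: taken
ebx=17-7=10
ebx=M[16]=25
edx=0&25=0
eax=16+4=20
edi=16+3=19
cmp edi, 22  (cmp 19,22)
jne again: taken
ebx=25-7=18
ebx=M[20]=-8
edx=0&(-8)=0
eax=20+4=24
edi=19+3=22
cmp edi, 22  (cmp 22,22)
jne again: not taken
mov [0], edx → M[0]=0
halt.

0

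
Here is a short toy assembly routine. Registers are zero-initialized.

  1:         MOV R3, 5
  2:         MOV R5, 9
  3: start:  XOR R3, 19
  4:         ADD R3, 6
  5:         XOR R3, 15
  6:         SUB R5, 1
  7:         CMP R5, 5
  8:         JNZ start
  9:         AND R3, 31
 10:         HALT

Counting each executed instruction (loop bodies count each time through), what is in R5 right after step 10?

MOV R3, 5 → R3=5
MOV R5, 9 → R5=9
XOR R3, 19 → R3=5^19=22
ADD R3, 6 → R3=22+6=28
XOR R3, 15 → R3=28^15=19
SUB R5, 1 → R5=9-1=8
CMP R5, 5  (cmp 8,5)
JNZ start: taken
XOR R3, 19 → R3=19^19=0
ADD R3, 6 → R3=0+6=6
After step 10: R5 = 8.

8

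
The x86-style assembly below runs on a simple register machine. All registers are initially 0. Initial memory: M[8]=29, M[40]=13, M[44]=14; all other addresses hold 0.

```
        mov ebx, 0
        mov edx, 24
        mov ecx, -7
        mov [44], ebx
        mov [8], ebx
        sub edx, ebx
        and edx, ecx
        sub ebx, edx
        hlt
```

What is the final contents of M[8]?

after mov ebx, 0: ebx=0
after mov edx, 24: edx=24
after mov ecx, -7: ecx=-7
mov [44], ebx → M[44]=0
mov [8], ebx → M[8]=0
after sub edx, ebx: edx=24-0=24
after and edx, ecx: edx=24&(-7)=24
after sub ebx, edx: ebx=0-24=-24
halt.

0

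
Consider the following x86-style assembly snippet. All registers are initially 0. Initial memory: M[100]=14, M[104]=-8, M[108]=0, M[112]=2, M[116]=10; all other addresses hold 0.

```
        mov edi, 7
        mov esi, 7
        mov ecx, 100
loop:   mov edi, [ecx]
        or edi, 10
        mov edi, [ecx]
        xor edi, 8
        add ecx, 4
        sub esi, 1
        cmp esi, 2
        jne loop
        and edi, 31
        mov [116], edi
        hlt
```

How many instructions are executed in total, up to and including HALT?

46

edi=7
esi=7
ecx=100
edi=M[100]=14
edi=14|10=14
edi=M[100]=14
edi=14^8=6
ecx=100+4=104
esi=7-1=6
cmp esi, 2  (cmp 6,2)
jne loop: taken
edi=M[104]=-8
edi=(-8)|10=-6
edi=M[104]=-8
edi=(-8)^8=-16
ecx=104+4=108
esi=6-1=5
cmp esi, 2  (cmp 5,2)
jne loop: taken
edi=M[108]=0
edi=0|10=10
edi=M[108]=0
edi=0^8=8
ecx=108+4=112
esi=5-1=4
cmp esi, 2  (cmp 4,2)
jne loop: taken
edi=M[112]=2
edi=2|10=10
edi=M[112]=2
edi=2^8=10
ecx=112+4=116
esi=4-1=3
cmp esi, 2  (cmp 3,2)
jne loop: taken
edi=M[116]=10
edi=10|10=10
edi=M[116]=10
edi=10^8=2
ecx=116+4=120
esi=3-1=2
cmp esi, 2  (cmp 2,2)
jne loop: not taken
edi=2&31=2
mov [116], edi → M[116]=2
halt.
Total executed instructions: 46.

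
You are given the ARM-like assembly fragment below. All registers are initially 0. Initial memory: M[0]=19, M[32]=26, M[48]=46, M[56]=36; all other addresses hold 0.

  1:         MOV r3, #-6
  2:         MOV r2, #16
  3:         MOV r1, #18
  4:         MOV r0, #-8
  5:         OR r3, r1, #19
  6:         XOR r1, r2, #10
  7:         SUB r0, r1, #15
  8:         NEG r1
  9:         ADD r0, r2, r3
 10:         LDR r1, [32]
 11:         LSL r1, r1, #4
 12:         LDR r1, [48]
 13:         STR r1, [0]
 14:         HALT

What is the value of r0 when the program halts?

r3=-6
r2=16
r1=18
r0=-8
r3=18|19=19
r1=16^10=26
r0=26-15=11
r1=-(26)=-26
r0=16+19=35
r1=M[32]=26
r1=26<<4=416
r1=M[48]=46
STR r1, [0] → M[0]=46
halt.

35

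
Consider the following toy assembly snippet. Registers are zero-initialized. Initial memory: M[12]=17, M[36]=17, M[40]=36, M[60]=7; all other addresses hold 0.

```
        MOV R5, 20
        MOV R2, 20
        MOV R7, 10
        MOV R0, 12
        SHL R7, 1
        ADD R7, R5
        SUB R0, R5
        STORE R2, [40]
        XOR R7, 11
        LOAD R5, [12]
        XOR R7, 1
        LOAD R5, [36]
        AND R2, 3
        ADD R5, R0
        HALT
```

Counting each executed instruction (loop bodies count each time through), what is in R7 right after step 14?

R5=20
R2=20
R7=10
R0=12
R7=10<<1=20
R7=20+20=40
R0=12-20=-8
STORE R2, [40] → M[40]=20
R7=40^11=35
R5=M[12]=17
R7=35^1=34
R5=M[36]=17
R2=20&3=0
R5=17+(-8)=9
After step 14: R7 = 34.

34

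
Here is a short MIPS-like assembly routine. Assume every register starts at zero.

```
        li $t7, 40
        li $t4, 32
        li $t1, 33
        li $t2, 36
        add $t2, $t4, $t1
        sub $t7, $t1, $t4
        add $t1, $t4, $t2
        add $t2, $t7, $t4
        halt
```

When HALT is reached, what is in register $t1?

97

li $t7, 40 → $t7=40
li $t4, 32 → $t4=32
li $t1, 33 → $t1=33
li $t2, 36 → $t2=36
add $t2, $t4, $t1 → $t2=32+33=65
sub $t7, $t1, $t4 → $t7=33-32=1
add $t1, $t4, $t2 → $t1=32+65=97
add $t2, $t7, $t4 → $t2=1+32=33
halt.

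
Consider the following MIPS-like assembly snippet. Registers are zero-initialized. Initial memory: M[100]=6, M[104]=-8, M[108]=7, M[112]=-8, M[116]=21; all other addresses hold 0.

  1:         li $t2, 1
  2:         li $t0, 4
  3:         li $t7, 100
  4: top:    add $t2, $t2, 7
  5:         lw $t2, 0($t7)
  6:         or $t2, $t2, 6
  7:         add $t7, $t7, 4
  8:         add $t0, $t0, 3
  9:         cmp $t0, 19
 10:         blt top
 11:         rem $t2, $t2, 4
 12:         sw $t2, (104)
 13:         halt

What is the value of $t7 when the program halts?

120

li $t2, 1 → $t2=1
li $t0, 4 → $t0=4
li $t7, 100 → $t7=100
add $t2, $t2, 7 → $t2=1+7=8
lw $t2, 0($t7) → $t2=M[100]=6
or $t2, $t2, 6 → $t2=6|6=6
add $t7, $t7, 4 → $t7=100+4=104
add $t0, $t0, 3 → $t0=4+3=7
cmp $t0, 19  (cmp 7,19)
blt top: taken
add $t2, $t2, 7 → $t2=6+7=13
lw $t2, 0($t7) → $t2=M[104]=-8
or $t2, $t2, 6 → $t2=(-8)|6=-2
add $t7, $t7, 4 → $t7=104+4=108
add $t0, $t0, 3 → $t0=7+3=10
cmp $t0, 19  (cmp 10,19)
blt top: taken
add $t2, $t2, 7 → $t2=(-2)+7=5
lw $t2, 0($t7) → $t2=M[108]=7
or $t2, $t2, 6 → $t2=7|6=7
add $t7, $t7, 4 → $t7=108+4=112
add $t0, $t0, 3 → $t0=10+3=13
cmp $t0, 19  (cmp 13,19)
blt top: taken
add $t2, $t2, 7 → $t2=7+7=14
lw $t2, 0($t7) → $t2=M[112]=-8
or $t2, $t2, 6 → $t2=(-8)|6=-2
add $t7, $t7, 4 → $t7=112+4=116
add $t0, $t0, 3 → $t0=13+3=16
cmp $t0, 19  (cmp 16,19)
blt top: taken
add $t2, $t2, 7 → $t2=(-2)+7=5
lw $t2, 0($t7) → $t2=M[116]=21
or $t2, $t2, 6 → $t2=21|6=23
add $t7, $t7, 4 → $t7=116+4=120
add $t0, $t0, 3 → $t0=16+3=19
cmp $t0, 19  (cmp 19,19)
blt top: not taken
rem $t2, $t2, 4 → $t2=23%4=3
sw $t2, (104) → M[104]=3
halt.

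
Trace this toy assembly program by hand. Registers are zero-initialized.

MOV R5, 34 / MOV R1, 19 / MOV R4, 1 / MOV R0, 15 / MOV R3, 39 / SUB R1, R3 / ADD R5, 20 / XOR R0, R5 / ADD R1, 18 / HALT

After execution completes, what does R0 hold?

57

R5=34
R1=19
R4=1
R0=15
R3=39
R1=19-39=-20
R5=34+20=54
R0=15^54=57
R1=(-20)+18=-2
halt.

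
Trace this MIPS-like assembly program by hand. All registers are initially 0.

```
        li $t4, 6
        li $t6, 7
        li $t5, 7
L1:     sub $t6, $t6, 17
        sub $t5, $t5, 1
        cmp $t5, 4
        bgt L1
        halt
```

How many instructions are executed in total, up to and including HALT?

after li $t4, 6: $t4=6
after li $t6, 7: $t6=7
after li $t5, 7: $t5=7
after sub $t6, $t6, 17: $t6=7-17=-10
after sub $t5, $t5, 1: $t5=7-1=6
cmp $t5, 4  (cmp 6,4)
bgt L1: taken
after sub $t6, $t6, 17: $t6=(-10)-17=-27
after sub $t5, $t5, 1: $t5=6-1=5
cmp $t5, 4  (cmp 5,4)
bgt L1: taken
after sub $t6, $t6, 17: $t6=(-27)-17=-44
after sub $t5, $t5, 1: $t5=5-1=4
cmp $t5, 4  (cmp 4,4)
bgt L1: not taken
halt.
Total executed instructions: 16.

16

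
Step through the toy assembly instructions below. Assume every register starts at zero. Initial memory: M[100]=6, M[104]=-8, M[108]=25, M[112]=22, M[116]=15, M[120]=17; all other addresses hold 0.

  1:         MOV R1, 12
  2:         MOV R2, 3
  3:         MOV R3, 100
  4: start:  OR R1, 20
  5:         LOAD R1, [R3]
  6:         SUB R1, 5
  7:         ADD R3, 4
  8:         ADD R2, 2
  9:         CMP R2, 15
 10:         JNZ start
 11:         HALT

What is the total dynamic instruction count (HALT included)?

46

after MOV R1, 12: R1=12
after MOV R2, 3: R2=3
after MOV R3, 100: R3=100
after OR R1, 20: R1=12|20=28
after LOAD R1, [R3]: R1=M[100]=6
after SUB R1, 5: R1=6-5=1
after ADD R3, 4: R3=100+4=104
after ADD R2, 2: R2=3+2=5
CMP R2, 15  (cmp 5,15)
JNZ start: taken
after OR R1, 20: R1=1|20=21
after LOAD R1, [R3]: R1=M[104]=-8
after SUB R1, 5: R1=(-8)-5=-13
after ADD R3, 4: R3=104+4=108
after ADD R2, 2: R2=5+2=7
CMP R2, 15  (cmp 7,15)
JNZ start: taken
after OR R1, 20: R1=(-13)|20=-9
after LOAD R1, [R3]: R1=M[108]=25
after SUB R1, 5: R1=25-5=20
after ADD R3, 4: R3=108+4=112
after ADD R2, 2: R2=7+2=9
CMP R2, 15  (cmp 9,15)
JNZ start: taken
after OR R1, 20: R1=20|20=20
after LOAD R1, [R3]: R1=M[112]=22
after SUB R1, 5: R1=22-5=17
after ADD R3, 4: R3=112+4=116
after ADD R2, 2: R2=9+2=11
CMP R2, 15  (cmp 11,15)
JNZ start: taken
after OR R1, 20: R1=17|20=21
after LOAD R1, [R3]: R1=M[116]=15
after SUB R1, 5: R1=15-5=10
after ADD R3, 4: R3=116+4=120
after ADD R2, 2: R2=11+2=13
CMP R2, 15  (cmp 13,15)
JNZ start: taken
after OR R1, 20: R1=10|20=30
after LOAD R1, [R3]: R1=M[120]=17
after SUB R1, 5: R1=17-5=12
after ADD R3, 4: R3=120+4=124
after ADD R2, 2: R2=13+2=15
CMP R2, 15  (cmp 15,15)
JNZ start: not taken
halt.
Total executed instructions: 46.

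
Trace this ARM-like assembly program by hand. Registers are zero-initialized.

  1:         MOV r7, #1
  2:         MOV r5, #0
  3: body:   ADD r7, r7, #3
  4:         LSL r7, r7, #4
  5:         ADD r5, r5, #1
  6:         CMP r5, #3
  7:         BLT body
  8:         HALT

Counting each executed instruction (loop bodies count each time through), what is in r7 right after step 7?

64

MOV r7, #1 → r7=1
MOV r5, #0 → r5=0
ADD r7, r7, #3 → r7=1+3=4
LSL r7, r7, #4 → r7=4<<4=64
ADD r5, r5, #1 → r5=0+1=1
CMP r5, #3  (cmp 1,3)
BLT body: taken
After step 7: r7 = 64.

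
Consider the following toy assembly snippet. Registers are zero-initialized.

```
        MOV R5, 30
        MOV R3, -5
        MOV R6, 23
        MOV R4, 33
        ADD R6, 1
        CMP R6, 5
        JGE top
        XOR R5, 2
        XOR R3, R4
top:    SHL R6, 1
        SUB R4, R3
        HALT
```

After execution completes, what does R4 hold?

MOV R5, 30 → R5=30
MOV R3, -5 → R3=-5
MOV R6, 23 → R6=23
MOV R4, 33 → R4=33
ADD R6, 1 → R6=23+1=24
CMP R6, 5  (cmp 24,5)
JGE top: taken
SHL R6, 1 → R6=24<<1=48
SUB R4, R3 → R4=33-(-5)=38
halt.

38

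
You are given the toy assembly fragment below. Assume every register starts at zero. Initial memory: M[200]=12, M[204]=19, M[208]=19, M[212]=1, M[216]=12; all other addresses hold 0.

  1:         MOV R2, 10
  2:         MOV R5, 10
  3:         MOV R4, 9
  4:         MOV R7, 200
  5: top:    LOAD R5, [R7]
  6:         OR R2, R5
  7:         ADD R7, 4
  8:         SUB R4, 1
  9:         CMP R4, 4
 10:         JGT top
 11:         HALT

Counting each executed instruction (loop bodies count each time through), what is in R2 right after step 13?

31

after MOV R2, 10: R2=10
after MOV R5, 10: R5=10
after MOV R4, 9: R4=9
after MOV R7, 200: R7=200
after LOAD R5, [R7]: R5=M[200]=12
after OR R2, R5: R2=10|12=14
after ADD R7, 4: R7=200+4=204
after SUB R4, 1: R4=9-1=8
CMP R4, 4  (cmp 8,4)
JGT top: taken
after LOAD R5, [R7]: R5=M[204]=19
after OR R2, R5: R2=14|19=31
after ADD R7, 4: R7=204+4=208
After step 13: R2 = 31.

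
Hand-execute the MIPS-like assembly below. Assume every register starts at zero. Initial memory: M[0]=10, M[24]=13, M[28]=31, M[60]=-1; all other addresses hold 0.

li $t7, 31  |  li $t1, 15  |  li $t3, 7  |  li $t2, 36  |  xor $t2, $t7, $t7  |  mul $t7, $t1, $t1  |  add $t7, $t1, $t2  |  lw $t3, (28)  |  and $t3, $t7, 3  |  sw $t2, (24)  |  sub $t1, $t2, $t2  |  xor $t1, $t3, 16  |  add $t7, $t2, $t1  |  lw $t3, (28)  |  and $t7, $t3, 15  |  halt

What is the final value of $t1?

19

li $t7, 31 → $t7=31
li $t1, 15 → $t1=15
li $t3, 7 → $t3=7
li $t2, 36 → $t2=36
xor $t2, $t7, $t7 → $t2=31^31=0
mul $t7, $t1, $t1 → $t7=15*15=225
add $t7, $t1, $t2 → $t7=15+0=15
lw $t3, (28) → $t3=M[28]=31
and $t3, $t7, 3 → $t3=15&3=3
sw $t2, (24) → M[24]=0
sub $t1, $t2, $t2 → $t1=0-0=0
xor $t1, $t3, 16 → $t1=3^16=19
add $t7, $t2, $t1 → $t7=0+19=19
lw $t3, (28) → $t3=M[28]=31
and $t7, $t3, 15 → $t7=31&15=15
halt.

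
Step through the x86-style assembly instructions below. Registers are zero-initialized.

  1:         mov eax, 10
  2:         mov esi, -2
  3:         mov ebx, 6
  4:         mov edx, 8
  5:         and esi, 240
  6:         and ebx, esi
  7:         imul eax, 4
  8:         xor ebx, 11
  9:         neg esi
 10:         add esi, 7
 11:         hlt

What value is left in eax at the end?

after mov eax, 10: eax=10
after mov esi, -2: esi=-2
after mov ebx, 6: ebx=6
after mov edx, 8: edx=8
after and esi, 240: esi=(-2)&240=240
after and ebx, esi: ebx=6&240=0
after imul eax, 4: eax=10*4=40
after xor ebx, 11: ebx=0^11=11
after neg esi: esi=-(240)=-240
after add esi, 7: esi=(-240)+7=-233
halt.

40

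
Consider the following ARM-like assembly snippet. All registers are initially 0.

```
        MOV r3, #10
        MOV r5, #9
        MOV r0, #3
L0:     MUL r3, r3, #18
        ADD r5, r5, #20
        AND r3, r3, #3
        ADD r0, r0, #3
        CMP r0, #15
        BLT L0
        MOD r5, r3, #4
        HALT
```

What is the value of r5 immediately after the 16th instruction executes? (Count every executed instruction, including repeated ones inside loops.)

49

MOV r3, #10 → r3=10
MOV r5, #9 → r5=9
MOV r0, #3 → r0=3
MUL r3, r3, #18 → r3=10*18=180
ADD r5, r5, #20 → r5=9+20=29
AND r3, r3, #3 → r3=180&3=0
ADD r0, r0, #3 → r0=3+3=6
CMP r0, #15  (cmp 6,15)
BLT L0: taken
MUL r3, r3, #18 → r3=0*18=0
ADD r5, r5, #20 → r5=29+20=49
AND r3, r3, #3 → r3=0&3=0
ADD r0, r0, #3 → r0=6+3=9
CMP r0, #15  (cmp 9,15)
BLT L0: taken
MUL r3, r3, #18 → r3=0*18=0
After step 16: r5 = 49.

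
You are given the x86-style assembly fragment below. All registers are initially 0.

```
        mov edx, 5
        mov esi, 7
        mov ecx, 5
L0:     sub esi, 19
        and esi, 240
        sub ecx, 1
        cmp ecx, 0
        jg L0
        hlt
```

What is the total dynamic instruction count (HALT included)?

mov edx, 5 → edx=5
mov esi, 7 → esi=7
mov ecx, 5 → ecx=5
sub esi, 19 → esi=7-19=-12
and esi, 240 → esi=(-12)&240=240
sub ecx, 1 → ecx=5-1=4
cmp ecx, 0  (cmp 4,0)
jg L0: taken
sub esi, 19 → esi=240-19=221
and esi, 240 → esi=221&240=208
sub ecx, 1 → ecx=4-1=3
cmp ecx, 0  (cmp 3,0)
jg L0: taken
sub esi, 19 → esi=208-19=189
and esi, 240 → esi=189&240=176
sub ecx, 1 → ecx=3-1=2
cmp ecx, 0  (cmp 2,0)
jg L0: taken
sub esi, 19 → esi=176-19=157
and esi, 240 → esi=157&240=144
sub ecx, 1 → ecx=2-1=1
cmp ecx, 0  (cmp 1,0)
jg L0: taken
sub esi, 19 → esi=144-19=125
and esi, 240 → esi=125&240=112
sub ecx, 1 → ecx=1-1=0
cmp ecx, 0  (cmp 0,0)
jg L0: not taken
halt.
Total executed instructions: 29.

29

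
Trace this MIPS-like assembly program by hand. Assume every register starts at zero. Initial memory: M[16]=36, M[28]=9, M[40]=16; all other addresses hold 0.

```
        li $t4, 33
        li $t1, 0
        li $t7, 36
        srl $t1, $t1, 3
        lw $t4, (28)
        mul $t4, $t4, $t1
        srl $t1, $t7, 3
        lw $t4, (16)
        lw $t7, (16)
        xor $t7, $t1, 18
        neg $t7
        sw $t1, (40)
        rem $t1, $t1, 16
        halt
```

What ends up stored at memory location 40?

4

$t4=33
$t1=0
$t7=36
$t1=0>>3=0
$t4=M[28]=9
$t4=9*0=0
$t1=36>>3=4
$t4=M[16]=36
$t7=M[16]=36
$t7=4^18=22
$t7=-(22)=-22
sw $t1, (40) → M[40]=4
$t1=4%16=4
halt.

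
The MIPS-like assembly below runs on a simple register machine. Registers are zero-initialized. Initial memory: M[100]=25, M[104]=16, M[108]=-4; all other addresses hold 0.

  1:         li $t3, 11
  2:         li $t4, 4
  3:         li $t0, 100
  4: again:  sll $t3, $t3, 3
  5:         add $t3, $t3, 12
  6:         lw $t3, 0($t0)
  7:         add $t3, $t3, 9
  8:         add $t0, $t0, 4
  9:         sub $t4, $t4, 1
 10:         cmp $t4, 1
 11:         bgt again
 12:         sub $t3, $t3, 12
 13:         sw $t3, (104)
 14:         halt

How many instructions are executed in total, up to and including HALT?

$t3=11
$t4=4
$t0=100
$t3=11<<3=88
$t3=88+12=100
$t3=M[100]=25
$t3=25+9=34
$t0=100+4=104
$t4=4-1=3
cmp $t4, 1  (cmp 3,1)
bgt again: taken
$t3=34<<3=272
$t3=272+12=284
$t3=M[104]=16
$t3=16+9=25
$t0=104+4=108
$t4=3-1=2
cmp $t4, 1  (cmp 2,1)
bgt again: taken
$t3=25<<3=200
$t3=200+12=212
$t3=M[108]=-4
$t3=(-4)+9=5
$t0=108+4=112
$t4=2-1=1
cmp $t4, 1  (cmp 1,1)
bgt again: not taken
$t3=5-12=-7
sw $t3, (104) → M[104]=-7
halt.
Total executed instructions: 30.

30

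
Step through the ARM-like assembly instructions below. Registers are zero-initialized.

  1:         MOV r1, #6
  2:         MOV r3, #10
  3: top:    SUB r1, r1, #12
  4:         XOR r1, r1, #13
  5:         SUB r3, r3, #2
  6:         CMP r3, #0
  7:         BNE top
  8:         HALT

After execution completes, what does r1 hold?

MOV r1, #6 → r1=6
MOV r3, #10 → r3=10
SUB r1, r1, #12 → r1=6-12=-6
XOR r1, r1, #13 → r1=(-6)^13=-9
SUB r3, r3, #2 → r3=10-2=8
CMP r3, #0  (cmp 8,0)
BNE top: taken
SUB r1, r1, #12 → r1=(-9)-12=-21
XOR r1, r1, #13 → r1=(-21)^13=-26
SUB r3, r3, #2 → r3=8-2=6
CMP r3, #0  (cmp 6,0)
BNE top: taken
SUB r1, r1, #12 → r1=(-26)-12=-38
XOR r1, r1, #13 → r1=(-38)^13=-41
SUB r3, r3, #2 → r3=6-2=4
CMP r3, #0  (cmp 4,0)
BNE top: taken
SUB r1, r1, #12 → r1=(-41)-12=-53
XOR r1, r1, #13 → r1=(-53)^13=-58
SUB r3, r3, #2 → r3=4-2=2
CMP r3, #0  (cmp 2,0)
BNE top: taken
SUB r1, r1, #12 → r1=(-58)-12=-70
XOR r1, r1, #13 → r1=(-70)^13=-73
SUB r3, r3, #2 → r3=2-2=0
CMP r3, #0  (cmp 0,0)
BNE top: not taken
halt.

-73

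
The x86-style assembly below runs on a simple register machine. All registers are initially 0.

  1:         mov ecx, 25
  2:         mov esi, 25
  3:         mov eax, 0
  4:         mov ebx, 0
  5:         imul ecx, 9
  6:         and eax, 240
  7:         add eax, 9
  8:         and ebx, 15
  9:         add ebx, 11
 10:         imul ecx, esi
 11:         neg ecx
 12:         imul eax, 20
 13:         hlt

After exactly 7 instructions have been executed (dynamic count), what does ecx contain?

225

ecx=25
esi=25
eax=0
ebx=0
ecx=25*9=225
eax=0&240=0
eax=0+9=9
After step 7: ecx = 225.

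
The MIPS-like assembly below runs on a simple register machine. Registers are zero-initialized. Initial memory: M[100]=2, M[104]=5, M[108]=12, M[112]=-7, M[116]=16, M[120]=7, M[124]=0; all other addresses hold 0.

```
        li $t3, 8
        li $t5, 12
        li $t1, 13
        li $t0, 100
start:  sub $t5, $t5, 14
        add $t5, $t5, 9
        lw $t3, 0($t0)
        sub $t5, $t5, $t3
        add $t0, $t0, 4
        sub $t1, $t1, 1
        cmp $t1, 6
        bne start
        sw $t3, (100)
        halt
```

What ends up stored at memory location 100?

0

li $t3, 8 → $t3=8
li $t5, 12 → $t5=12
li $t1, 13 → $t1=13
li $t0, 100 → $t0=100
sub $t5, $t5, 14 → $t5=12-14=-2
add $t5, $t5, 9 → $t5=(-2)+9=7
lw $t3, 0($t0) → $t3=M[100]=2
sub $t5, $t5, $t3 → $t5=7-2=5
add $t0, $t0, 4 → $t0=100+4=104
sub $t1, $t1, 1 → $t1=13-1=12
cmp $t1, 6  (cmp 12,6)
bne start: taken
sub $t5, $t5, 14 → $t5=5-14=-9
add $t5, $t5, 9 → $t5=(-9)+9=0
lw $t3, 0($t0) → $t3=M[104]=5
sub $t5, $t5, $t3 → $t5=0-5=-5
add $t0, $t0, 4 → $t0=104+4=108
sub $t1, $t1, 1 → $t1=12-1=11
cmp $t1, 6  (cmp 11,6)
bne start: taken
sub $t5, $t5, 14 → $t5=(-5)-14=-19
add $t5, $t5, 9 → $t5=(-19)+9=-10
lw $t3, 0($t0) → $t3=M[108]=12
sub $t5, $t5, $t3 → $t5=(-10)-12=-22
add $t0, $t0, 4 → $t0=108+4=112
sub $t1, $t1, 1 → $t1=11-1=10
cmp $t1, 6  (cmp 10,6)
bne start: taken
sub $t5, $t5, 14 → $t5=(-22)-14=-36
add $t5, $t5, 9 → $t5=(-36)+9=-27
lw $t3, 0($t0) → $t3=M[112]=-7
sub $t5, $t5, $t3 → $t5=(-27)-(-7)=-20
add $t0, $t0, 4 → $t0=112+4=116
sub $t1, $t1, 1 → $t1=10-1=9
cmp $t1, 6  (cmp 9,6)
bne start: taken
sub $t5, $t5, 14 → $t5=(-20)-14=-34
add $t5, $t5, 9 → $t5=(-34)+9=-25
lw $t3, 0($t0) → $t3=M[116]=16
sub $t5, $t5, $t3 → $t5=(-25)-16=-41
add $t0, $t0, 4 → $t0=116+4=120
sub $t1, $t1, 1 → $t1=9-1=8
cmp $t1, 6  (cmp 8,6)
bne start: taken
sub $t5, $t5, 14 → $t5=(-41)-14=-55
add $t5, $t5, 9 → $t5=(-55)+9=-46
lw $t3, 0($t0) → $t3=M[120]=7
sub $t5, $t5, $t3 → $t5=(-46)-7=-53
add $t0, $t0, 4 → $t0=120+4=124
sub $t1, $t1, 1 → $t1=8-1=7
cmp $t1, 6  (cmp 7,6)
bne start: taken
sub $t5, $t5, 14 → $t5=(-53)-14=-67
add $t5, $t5, 9 → $t5=(-67)+9=-58
lw $t3, 0($t0) → $t3=M[124]=0
sub $t5, $t5, $t3 → $t5=(-58)-0=-58
add $t0, $t0, 4 → $t0=124+4=128
sub $t1, $t1, 1 → $t1=7-1=6
cmp $t1, 6  (cmp 6,6)
bne start: not taken
sw $t3, (100) → M[100]=0
halt.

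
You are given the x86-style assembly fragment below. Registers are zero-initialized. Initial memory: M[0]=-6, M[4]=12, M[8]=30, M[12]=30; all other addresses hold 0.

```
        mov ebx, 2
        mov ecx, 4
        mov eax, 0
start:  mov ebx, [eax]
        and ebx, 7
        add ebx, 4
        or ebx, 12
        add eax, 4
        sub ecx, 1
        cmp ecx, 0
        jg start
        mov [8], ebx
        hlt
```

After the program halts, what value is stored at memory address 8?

ebx=2
ecx=4
eax=0
ebx=M[0]=-6
ebx=(-6)&7=2
ebx=2+4=6
ebx=6|12=14
eax=0+4=4
ecx=4-1=3
cmp ecx, 0  (cmp 3,0)
jg start: taken
ebx=M[4]=12
ebx=12&7=4
ebx=4+4=8
ebx=8|12=12
eax=4+4=8
ecx=3-1=2
cmp ecx, 0  (cmp 2,0)
jg start: taken
ebx=M[8]=30
ebx=30&7=6
ebx=6+4=10
ebx=10|12=14
eax=8+4=12
ecx=2-1=1
cmp ecx, 0  (cmp 1,0)
jg start: taken
ebx=M[12]=30
ebx=30&7=6
ebx=6+4=10
ebx=10|12=14
eax=12+4=16
ecx=1-1=0
cmp ecx, 0  (cmp 0,0)
jg start: not taken
mov [8], ebx → M[8]=14
halt.

14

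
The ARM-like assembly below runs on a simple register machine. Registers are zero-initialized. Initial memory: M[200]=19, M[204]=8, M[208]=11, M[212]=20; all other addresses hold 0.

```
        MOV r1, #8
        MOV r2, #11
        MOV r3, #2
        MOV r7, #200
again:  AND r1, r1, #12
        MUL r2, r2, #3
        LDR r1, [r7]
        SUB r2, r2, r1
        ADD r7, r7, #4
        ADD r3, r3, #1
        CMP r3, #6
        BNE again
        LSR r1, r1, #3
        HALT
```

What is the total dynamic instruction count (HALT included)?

MOV r1, #8 → r1=8
MOV r2, #11 → r2=11
MOV r3, #2 → r3=2
MOV r7, #200 → r7=200
AND r1, r1, #12 → r1=8&12=8
MUL r2, r2, #3 → r2=11*3=33
LDR r1, [r7] → r1=M[200]=19
SUB r2, r2, r1 → r2=33-19=14
ADD r7, r7, #4 → r7=200+4=204
ADD r3, r3, #1 → r3=2+1=3
CMP r3, #6  (cmp 3,6)
BNE again: taken
AND r1, r1, #12 → r1=19&12=0
MUL r2, r2, #3 → r2=14*3=42
LDR r1, [r7] → r1=M[204]=8
SUB r2, r2, r1 → r2=42-8=34
ADD r7, r7, #4 → r7=204+4=208
ADD r3, r3, #1 → r3=3+1=4
CMP r3, #6  (cmp 4,6)
BNE again: taken
AND r1, r1, #12 → r1=8&12=8
MUL r2, r2, #3 → r2=34*3=102
LDR r1, [r7] → r1=M[208]=11
SUB r2, r2, r1 → r2=102-11=91
ADD r7, r7, #4 → r7=208+4=212
ADD r3, r3, #1 → r3=4+1=5
CMP r3, #6  (cmp 5,6)
BNE again: taken
AND r1, r1, #12 → r1=11&12=8
MUL r2, r2, #3 → r2=91*3=273
LDR r1, [r7] → r1=M[212]=20
SUB r2, r2, r1 → r2=273-20=253
ADD r7, r7, #4 → r7=212+4=216
ADD r3, r3, #1 → r3=5+1=6
CMP r3, #6  (cmp 6,6)
BNE again: not taken
LSR r1, r1, #3 → r1=20>>3=2
halt.
Total executed instructions: 38.

38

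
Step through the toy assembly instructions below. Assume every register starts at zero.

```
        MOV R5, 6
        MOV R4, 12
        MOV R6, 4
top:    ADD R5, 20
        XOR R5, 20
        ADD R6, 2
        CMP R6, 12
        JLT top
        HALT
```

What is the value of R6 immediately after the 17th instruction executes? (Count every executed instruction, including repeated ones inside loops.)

MOV R5, 6 → R5=6
MOV R4, 12 → R4=12
MOV R6, 4 → R6=4
ADD R5, 20 → R5=6+20=26
XOR R5, 20 → R5=26^20=14
ADD R6, 2 → R6=4+2=6
CMP R6, 12  (cmp 6,12)
JLT top: taken
ADD R5, 20 → R5=14+20=34
XOR R5, 20 → R5=34^20=54
ADD R6, 2 → R6=6+2=8
CMP R6, 12  (cmp 8,12)
JLT top: taken
ADD R5, 20 → R5=54+20=74
XOR R5, 20 → R5=74^20=94
ADD R6, 2 → R6=8+2=10
CMP R6, 12  (cmp 10,12)
After step 17: R6 = 10.

10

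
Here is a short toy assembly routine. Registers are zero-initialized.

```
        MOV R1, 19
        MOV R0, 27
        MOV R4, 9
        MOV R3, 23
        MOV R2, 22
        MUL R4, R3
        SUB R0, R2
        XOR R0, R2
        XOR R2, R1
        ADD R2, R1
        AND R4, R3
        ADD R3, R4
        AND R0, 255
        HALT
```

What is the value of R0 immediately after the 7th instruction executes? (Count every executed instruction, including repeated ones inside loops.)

5

R1=19
R0=27
R4=9
R3=23
R2=22
R4=9*23=207
R0=27-22=5
After step 7: R0 = 5.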